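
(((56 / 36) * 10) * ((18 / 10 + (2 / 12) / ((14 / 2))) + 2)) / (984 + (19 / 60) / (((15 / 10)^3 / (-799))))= 12045 / 184079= 0.07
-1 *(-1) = 1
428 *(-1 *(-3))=1284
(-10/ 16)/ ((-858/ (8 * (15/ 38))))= 25/ 10868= 0.00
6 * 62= 372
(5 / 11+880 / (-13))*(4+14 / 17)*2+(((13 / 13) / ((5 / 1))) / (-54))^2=-114953091569 / 177219900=-648.65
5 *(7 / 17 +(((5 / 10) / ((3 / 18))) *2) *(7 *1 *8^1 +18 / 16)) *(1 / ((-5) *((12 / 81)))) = -630045 / 272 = -2316.34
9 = 9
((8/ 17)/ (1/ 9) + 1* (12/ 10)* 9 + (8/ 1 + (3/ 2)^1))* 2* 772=3220012/ 85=37882.49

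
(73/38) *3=219/38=5.76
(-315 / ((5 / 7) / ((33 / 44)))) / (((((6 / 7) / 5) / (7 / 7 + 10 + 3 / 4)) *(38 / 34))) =-12332565 / 608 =-20283.82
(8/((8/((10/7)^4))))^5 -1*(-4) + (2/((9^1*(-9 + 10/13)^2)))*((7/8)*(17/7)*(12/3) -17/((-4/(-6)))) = 10336529013284142874222418/8221874911572238195041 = 1257.20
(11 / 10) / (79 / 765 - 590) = -1683 / 902542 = -0.00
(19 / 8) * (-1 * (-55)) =1045 / 8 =130.62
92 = 92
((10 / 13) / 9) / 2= 5 / 117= 0.04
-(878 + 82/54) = -23747/27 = -879.52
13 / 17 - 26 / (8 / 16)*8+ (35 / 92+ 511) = 150371 / 1564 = 96.15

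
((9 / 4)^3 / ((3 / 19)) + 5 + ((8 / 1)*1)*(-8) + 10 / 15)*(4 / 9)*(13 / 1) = 34463 / 432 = 79.78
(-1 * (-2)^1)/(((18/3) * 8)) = 1/24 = 0.04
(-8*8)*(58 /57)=-3712 /57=-65.12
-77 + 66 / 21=-517 / 7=-73.86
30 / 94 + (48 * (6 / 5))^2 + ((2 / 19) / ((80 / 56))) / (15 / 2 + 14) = 3185276321 / 959975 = 3318.08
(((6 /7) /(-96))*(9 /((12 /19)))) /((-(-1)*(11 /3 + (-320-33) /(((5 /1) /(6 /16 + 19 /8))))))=855 /1280048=0.00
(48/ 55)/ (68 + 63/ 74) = 3552/ 280225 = 0.01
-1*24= -24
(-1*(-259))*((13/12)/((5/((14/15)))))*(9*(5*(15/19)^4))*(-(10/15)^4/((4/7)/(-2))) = 82491500/130321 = 632.99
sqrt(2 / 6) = sqrt(3) / 3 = 0.58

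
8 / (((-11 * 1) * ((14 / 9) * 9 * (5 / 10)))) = -8 / 77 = -0.10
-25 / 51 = -0.49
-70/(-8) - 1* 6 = 11/4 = 2.75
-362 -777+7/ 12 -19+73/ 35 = -485239/ 420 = -1155.33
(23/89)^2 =529/7921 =0.07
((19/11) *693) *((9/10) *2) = 10773/5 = 2154.60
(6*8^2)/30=64/5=12.80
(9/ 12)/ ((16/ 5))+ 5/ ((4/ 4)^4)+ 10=975/ 64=15.23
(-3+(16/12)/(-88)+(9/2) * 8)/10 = 2177/660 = 3.30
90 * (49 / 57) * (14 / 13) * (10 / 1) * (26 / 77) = 58800 / 209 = 281.34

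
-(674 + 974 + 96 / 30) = -8256 / 5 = -1651.20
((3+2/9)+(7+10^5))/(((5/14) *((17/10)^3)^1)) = 2520257600/44217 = 56997.48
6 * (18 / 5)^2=1944 / 25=77.76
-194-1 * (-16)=-178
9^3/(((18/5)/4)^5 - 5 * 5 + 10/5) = -72900000/2240951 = -32.53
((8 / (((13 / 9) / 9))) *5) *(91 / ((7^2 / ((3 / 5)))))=1944 / 7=277.71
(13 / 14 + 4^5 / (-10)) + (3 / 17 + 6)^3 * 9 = 694406711 / 343910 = 2019.15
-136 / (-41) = 136 / 41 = 3.32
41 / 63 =0.65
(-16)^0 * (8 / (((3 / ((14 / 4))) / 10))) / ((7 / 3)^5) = 3240 / 2401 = 1.35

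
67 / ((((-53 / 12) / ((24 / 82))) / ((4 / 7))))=-38592 / 15211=-2.54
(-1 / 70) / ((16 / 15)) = -3 / 224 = -0.01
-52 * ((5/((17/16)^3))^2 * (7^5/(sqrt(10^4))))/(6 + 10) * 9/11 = -2061939769344/265513259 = -7765.86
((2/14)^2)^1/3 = 1/147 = 0.01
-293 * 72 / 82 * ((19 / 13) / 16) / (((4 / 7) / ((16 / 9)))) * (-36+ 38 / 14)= 1297111 / 533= 2433.60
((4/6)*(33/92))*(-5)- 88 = -4103/46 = -89.20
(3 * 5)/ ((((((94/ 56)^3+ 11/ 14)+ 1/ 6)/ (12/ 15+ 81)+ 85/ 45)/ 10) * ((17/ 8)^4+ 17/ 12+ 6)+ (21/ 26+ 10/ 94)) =91002554508902400/ 38583653431096859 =2.36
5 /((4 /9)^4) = 32805 /256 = 128.14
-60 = -60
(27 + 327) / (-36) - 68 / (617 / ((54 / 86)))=-1576345 / 159186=-9.90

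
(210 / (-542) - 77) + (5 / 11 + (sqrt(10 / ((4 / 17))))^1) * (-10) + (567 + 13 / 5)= 7268678 / 14905 - 5 * sqrt(170)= 422.48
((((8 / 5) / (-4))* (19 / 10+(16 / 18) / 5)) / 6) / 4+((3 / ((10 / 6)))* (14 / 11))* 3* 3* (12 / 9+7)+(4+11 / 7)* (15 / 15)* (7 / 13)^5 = 291862674223 / 1696523400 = 172.04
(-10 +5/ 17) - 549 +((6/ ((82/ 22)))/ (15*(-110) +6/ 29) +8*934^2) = 38784480539989/ 5557878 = 6978289.29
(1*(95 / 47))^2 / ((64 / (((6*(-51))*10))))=-6904125 / 35344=-195.34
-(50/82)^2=-625/1681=-0.37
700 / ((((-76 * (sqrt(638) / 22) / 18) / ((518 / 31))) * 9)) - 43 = -181300 * sqrt(638) / 17081 - 43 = -311.10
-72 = -72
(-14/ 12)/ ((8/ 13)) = -91/ 48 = -1.90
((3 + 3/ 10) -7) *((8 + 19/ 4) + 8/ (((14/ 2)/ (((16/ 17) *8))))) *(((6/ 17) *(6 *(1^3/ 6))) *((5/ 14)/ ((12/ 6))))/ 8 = -0.62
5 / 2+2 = 9 / 2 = 4.50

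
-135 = -135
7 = 7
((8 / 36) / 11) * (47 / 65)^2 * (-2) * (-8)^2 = -565504 / 418275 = -1.35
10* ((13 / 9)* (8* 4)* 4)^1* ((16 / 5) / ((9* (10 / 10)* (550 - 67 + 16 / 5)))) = 20480 / 15147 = 1.35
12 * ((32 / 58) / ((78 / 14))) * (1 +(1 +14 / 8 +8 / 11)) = 22064 / 4147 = 5.32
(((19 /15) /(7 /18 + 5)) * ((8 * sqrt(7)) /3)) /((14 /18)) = 2736 * sqrt(7) /3395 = 2.13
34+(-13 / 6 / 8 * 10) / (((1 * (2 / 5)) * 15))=33.55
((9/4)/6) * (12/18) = 1/4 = 0.25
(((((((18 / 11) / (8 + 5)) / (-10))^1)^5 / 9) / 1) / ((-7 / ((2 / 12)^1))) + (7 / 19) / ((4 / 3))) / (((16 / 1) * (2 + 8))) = 27469296920773731 / 15906030978838000000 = 0.00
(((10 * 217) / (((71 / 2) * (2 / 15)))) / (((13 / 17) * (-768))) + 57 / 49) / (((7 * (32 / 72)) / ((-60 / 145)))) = -0.05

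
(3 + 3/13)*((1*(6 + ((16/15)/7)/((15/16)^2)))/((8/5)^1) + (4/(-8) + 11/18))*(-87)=-167359/150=-1115.73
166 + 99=265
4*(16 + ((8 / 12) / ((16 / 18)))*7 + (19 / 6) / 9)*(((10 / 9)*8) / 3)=186640 / 729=256.02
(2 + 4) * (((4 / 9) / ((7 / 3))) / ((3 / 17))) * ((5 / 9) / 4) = 170 / 189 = 0.90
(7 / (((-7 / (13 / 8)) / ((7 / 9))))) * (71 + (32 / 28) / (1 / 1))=-6565 / 72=-91.18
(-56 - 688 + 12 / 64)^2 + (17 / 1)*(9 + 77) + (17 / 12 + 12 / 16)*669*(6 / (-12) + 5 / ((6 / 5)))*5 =446433179 / 768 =581293.20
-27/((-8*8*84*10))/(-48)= -3/286720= -0.00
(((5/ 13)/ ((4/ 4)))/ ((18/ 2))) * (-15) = -25/ 39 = -0.64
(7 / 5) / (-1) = -7 / 5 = -1.40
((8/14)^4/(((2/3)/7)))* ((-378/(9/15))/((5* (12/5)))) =-2880/49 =-58.78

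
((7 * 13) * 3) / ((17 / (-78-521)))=-163527 / 17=-9619.24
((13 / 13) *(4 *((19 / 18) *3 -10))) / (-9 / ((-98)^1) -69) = 8036 / 20259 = 0.40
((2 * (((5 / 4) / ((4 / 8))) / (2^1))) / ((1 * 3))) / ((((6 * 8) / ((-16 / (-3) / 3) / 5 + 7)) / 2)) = 331 / 1296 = 0.26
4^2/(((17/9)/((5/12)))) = 60/17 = 3.53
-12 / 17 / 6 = -0.12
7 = 7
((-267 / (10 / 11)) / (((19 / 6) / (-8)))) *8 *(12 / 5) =6766848 / 475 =14246.00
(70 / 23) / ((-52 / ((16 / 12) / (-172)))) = 35 / 77142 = 0.00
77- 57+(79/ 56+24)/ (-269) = 299857/ 15064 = 19.91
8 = 8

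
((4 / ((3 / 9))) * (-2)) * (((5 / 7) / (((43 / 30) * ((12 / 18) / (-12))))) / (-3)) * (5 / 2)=-54000 / 301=-179.40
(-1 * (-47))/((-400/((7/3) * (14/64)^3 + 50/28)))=-0.21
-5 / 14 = -0.36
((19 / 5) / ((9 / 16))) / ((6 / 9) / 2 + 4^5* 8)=304 / 368655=0.00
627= 627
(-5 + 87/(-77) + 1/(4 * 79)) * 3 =-447225/24332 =-18.38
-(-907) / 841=907 / 841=1.08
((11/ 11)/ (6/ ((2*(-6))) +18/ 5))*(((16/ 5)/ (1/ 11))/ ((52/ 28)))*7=17248/ 403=42.80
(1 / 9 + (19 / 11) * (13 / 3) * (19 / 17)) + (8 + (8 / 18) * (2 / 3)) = 84686 / 5049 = 16.77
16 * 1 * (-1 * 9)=-144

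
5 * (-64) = -320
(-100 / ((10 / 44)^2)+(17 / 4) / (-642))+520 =-3636305 / 2568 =-1416.01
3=3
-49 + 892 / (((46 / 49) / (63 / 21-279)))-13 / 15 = -3934468 / 15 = -262297.87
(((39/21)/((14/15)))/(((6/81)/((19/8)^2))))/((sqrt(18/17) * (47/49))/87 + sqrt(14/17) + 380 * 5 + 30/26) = 12181361985/(256 * (611 * sqrt(34) + 18473 * sqrt(238) + 597040255)) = 0.08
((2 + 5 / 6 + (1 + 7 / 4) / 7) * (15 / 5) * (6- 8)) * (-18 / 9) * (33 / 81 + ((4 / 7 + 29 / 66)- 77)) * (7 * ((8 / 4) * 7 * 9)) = -85166899 / 33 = -2580815.12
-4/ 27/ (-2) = 2/ 27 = 0.07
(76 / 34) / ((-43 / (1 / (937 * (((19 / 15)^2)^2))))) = -101250 / 4698051473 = -0.00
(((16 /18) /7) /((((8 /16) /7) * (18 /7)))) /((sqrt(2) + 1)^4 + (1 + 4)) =44 /567 - 8 * sqrt(2) /189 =0.02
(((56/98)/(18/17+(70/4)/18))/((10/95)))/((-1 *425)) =-1368/217525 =-0.01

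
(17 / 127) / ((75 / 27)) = 153 / 3175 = 0.05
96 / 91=1.05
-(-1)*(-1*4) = -4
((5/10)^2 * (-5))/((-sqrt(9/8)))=5 * sqrt(2)/6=1.18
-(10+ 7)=-17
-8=-8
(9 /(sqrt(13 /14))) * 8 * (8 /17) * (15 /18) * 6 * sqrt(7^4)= 141120 * sqrt(182) /221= 8614.54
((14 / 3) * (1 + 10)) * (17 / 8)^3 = 378301 / 768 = 492.58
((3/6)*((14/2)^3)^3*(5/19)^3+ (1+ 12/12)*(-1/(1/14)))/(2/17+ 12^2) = 12249269301/4801300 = 2551.24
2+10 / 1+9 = 21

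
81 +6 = 87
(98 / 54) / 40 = 49 / 1080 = 0.05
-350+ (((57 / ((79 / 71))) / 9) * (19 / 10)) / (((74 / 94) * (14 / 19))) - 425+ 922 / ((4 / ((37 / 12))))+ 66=16657157 / 818440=20.35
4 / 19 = 0.21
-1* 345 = -345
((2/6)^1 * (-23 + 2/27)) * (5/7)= -3095/567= -5.46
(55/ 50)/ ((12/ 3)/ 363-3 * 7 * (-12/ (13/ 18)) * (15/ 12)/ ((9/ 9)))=51909/ 20582620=0.00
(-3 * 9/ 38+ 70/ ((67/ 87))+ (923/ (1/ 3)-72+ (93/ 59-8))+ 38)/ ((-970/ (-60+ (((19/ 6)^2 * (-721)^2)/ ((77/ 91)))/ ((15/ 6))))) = -68863319927250551/ 9616700280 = -7160805.47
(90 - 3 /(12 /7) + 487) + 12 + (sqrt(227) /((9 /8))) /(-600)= 2349 /4 - sqrt(227) /675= 587.23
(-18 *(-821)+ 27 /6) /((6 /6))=29565 /2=14782.50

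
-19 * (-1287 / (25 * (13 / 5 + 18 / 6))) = 24453 / 140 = 174.66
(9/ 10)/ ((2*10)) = 9/ 200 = 0.04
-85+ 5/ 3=-250/ 3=-83.33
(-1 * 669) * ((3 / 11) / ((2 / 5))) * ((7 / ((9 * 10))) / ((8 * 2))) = -1561 / 704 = -2.22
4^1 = 4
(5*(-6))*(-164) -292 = 4628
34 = 34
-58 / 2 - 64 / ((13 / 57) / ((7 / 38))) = -1049 / 13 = -80.69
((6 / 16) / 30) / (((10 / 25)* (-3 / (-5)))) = 5 / 96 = 0.05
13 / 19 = 0.68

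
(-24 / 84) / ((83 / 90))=-180 / 581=-0.31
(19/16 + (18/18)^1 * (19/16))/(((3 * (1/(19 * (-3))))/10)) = -1805/4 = -451.25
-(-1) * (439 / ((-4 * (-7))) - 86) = -1969 / 28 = -70.32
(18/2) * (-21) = -189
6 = 6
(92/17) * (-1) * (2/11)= -184/187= -0.98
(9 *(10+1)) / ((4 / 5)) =123.75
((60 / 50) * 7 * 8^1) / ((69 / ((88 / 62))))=4928 / 3565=1.38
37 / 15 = 2.47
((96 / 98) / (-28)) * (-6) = 0.21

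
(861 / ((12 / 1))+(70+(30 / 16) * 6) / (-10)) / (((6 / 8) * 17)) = 509 / 102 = 4.99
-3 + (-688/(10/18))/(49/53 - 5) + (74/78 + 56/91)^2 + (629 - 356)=4382861/7605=576.31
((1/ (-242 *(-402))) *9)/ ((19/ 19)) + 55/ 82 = 0.67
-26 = -26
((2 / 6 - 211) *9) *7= -13272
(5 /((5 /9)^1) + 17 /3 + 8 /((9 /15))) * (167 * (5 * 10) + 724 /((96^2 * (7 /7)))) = 134670067 /576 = 233802.20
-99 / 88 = -9 / 8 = -1.12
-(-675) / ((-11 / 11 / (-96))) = 64800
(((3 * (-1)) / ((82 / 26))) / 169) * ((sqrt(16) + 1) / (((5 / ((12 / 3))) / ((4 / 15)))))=-16 / 2665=-0.01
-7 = -7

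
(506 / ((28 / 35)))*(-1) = -1265 / 2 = -632.50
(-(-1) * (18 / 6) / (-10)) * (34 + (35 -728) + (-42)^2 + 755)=-558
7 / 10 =0.70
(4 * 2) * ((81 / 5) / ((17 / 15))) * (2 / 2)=1944 / 17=114.35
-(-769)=769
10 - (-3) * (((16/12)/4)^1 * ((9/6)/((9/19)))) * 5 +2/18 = 467/18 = 25.94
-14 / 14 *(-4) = 4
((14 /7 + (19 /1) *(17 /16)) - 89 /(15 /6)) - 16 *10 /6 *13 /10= -11539 /240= -48.08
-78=-78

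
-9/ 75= -3/ 25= -0.12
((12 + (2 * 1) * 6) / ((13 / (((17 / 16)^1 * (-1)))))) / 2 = -51 / 52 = -0.98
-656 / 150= -328 / 75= -4.37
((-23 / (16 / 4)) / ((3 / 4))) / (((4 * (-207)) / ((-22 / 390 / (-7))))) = 11 / 147420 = 0.00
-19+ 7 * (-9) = -82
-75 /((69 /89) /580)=-1290500 /23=-56108.70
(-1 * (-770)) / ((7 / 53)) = 5830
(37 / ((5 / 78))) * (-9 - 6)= -8658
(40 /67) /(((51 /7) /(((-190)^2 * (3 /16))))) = 631750 /1139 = 554.65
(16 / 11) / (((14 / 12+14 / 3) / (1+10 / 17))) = 2592 / 6545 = 0.40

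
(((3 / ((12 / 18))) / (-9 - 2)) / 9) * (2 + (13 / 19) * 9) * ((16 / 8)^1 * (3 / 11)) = -465 / 2299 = -0.20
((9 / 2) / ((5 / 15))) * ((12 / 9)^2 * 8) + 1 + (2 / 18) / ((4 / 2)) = 3475 / 18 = 193.06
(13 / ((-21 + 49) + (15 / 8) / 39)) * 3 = 4056 / 2917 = 1.39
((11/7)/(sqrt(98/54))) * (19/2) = 11.08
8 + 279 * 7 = 1961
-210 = -210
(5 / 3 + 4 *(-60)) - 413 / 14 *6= -1246 / 3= -415.33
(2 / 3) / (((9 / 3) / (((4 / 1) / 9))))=8 / 81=0.10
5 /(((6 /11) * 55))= 1 /6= 0.17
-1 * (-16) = 16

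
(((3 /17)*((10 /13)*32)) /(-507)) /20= -16 /37349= -0.00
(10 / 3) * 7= 70 / 3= 23.33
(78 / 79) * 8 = 7.90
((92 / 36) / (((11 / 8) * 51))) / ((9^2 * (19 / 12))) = 736 / 2590137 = 0.00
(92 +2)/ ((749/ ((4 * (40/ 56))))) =1880/ 5243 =0.36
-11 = -11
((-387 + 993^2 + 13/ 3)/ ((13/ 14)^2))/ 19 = 579571804/ 9633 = 60165.24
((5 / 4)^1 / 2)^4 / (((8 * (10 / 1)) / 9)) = 1125 / 65536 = 0.02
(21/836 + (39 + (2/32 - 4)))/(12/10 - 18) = -195555/93632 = -2.09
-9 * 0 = 0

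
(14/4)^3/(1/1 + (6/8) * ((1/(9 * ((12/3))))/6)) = 12348/289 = 42.73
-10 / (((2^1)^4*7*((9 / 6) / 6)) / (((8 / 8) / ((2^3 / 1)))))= -5 / 112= -0.04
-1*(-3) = 3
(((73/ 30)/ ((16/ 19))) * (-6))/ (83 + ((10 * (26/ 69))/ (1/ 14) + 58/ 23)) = -95703/ 763280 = -0.13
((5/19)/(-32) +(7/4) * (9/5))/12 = 9551/36480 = 0.26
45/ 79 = 0.57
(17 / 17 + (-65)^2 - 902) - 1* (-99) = 3423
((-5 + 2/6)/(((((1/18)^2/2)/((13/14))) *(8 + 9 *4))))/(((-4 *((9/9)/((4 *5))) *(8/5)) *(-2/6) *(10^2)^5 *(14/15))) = -3159/49280000000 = -0.00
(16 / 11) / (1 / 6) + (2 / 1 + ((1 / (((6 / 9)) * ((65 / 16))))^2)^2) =2110023286 / 196356875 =10.75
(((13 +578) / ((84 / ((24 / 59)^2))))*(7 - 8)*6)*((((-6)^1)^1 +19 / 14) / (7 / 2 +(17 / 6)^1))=16595280 / 3240811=5.12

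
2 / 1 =2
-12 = -12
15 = 15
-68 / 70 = -0.97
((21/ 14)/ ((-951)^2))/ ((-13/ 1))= -1/ 7838142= -0.00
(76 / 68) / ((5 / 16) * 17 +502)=304 / 137989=0.00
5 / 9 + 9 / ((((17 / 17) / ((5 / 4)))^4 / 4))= 88.45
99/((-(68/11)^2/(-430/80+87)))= -211.46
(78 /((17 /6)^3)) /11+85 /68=337607 /216172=1.56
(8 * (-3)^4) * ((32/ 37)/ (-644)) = -5184/ 5957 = -0.87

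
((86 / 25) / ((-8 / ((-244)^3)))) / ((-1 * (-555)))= 156162928 / 13875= 11254.99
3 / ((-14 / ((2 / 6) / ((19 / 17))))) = -17 / 266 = -0.06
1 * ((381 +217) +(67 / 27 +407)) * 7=190414 / 27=7052.37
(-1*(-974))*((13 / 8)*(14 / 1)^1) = 44317 / 2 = 22158.50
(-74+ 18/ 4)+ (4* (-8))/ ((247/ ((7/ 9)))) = -309445/ 4446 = -69.60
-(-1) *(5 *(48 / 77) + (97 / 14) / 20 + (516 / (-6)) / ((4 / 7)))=-452873 / 3080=-147.04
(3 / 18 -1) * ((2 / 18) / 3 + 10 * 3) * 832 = -1686880 / 81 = -20825.68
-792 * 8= -6336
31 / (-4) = -31 / 4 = -7.75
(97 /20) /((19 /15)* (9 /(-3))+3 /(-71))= -6887 /5456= -1.26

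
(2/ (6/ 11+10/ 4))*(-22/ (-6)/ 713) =484/ 143313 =0.00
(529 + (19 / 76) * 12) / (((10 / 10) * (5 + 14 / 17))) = 9044 / 99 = 91.35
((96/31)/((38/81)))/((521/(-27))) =-104976/306869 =-0.34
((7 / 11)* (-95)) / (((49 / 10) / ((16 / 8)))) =-1900 / 77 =-24.68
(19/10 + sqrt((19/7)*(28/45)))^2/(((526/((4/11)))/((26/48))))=247*sqrt(95)/1301850 + 61997/31244400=0.00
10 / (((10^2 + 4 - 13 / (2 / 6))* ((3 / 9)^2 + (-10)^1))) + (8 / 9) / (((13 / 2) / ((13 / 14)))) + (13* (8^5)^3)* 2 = 66680225714103394234 / 72891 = 914793674309632.11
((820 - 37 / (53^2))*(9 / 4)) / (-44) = -20730087 / 494384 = -41.93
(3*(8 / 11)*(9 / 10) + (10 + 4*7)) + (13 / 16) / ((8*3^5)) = 68367307 / 1710720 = 39.96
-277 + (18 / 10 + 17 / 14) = -19179 / 70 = -273.99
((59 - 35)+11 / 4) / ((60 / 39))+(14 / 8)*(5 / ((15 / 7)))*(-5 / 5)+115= 30793 / 240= 128.30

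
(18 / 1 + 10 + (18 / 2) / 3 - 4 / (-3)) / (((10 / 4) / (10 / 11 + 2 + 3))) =2522 / 33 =76.42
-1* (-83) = 83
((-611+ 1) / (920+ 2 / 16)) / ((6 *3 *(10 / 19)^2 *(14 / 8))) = -176168 / 2318715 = -0.08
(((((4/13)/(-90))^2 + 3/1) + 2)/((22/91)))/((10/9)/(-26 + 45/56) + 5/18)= 16900821133/190958625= 88.51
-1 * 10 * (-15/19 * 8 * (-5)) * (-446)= 2676000/19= 140842.11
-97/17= -5.71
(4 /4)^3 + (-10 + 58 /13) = -59 /13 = -4.54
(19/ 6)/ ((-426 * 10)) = -19/ 25560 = -0.00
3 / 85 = 0.04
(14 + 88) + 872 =974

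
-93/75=-31/25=-1.24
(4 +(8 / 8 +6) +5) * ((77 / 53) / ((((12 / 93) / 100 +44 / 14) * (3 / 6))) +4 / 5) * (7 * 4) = 3491413632 / 4520105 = 772.42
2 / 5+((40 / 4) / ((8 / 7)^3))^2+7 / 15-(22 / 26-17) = 791052859 / 12779520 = 61.90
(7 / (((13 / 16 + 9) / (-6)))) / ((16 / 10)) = -420 / 157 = -2.68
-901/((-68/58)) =1537/2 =768.50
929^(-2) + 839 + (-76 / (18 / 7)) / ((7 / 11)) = 6156071462 / 7767369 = 792.56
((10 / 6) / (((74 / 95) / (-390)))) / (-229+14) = 6175 / 1591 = 3.88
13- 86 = -73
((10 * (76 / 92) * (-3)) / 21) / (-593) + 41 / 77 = 561289 / 1050203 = 0.53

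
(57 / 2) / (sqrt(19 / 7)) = 3* sqrt(133) / 2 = 17.30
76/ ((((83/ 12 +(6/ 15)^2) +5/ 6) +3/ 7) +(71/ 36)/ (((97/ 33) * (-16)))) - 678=-18085689966/ 27040397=-668.84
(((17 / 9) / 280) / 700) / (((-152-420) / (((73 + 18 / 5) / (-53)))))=6511 / 267387120000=0.00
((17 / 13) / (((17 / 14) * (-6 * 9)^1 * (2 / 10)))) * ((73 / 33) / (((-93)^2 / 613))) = -1566215 / 100181367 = -0.02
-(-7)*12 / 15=28 / 5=5.60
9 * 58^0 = 9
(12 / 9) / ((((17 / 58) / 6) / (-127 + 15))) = -51968 / 17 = -3056.94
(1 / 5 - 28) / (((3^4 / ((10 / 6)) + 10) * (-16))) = 139 / 4688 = 0.03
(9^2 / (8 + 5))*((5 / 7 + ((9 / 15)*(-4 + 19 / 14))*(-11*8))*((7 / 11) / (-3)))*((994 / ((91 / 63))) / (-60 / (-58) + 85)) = -34386160662 / 23191025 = -1482.74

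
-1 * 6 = -6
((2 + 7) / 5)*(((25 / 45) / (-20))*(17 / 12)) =-17 / 240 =-0.07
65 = 65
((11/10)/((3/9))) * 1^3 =33/10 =3.30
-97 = -97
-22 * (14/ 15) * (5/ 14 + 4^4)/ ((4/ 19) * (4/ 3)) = -750101/ 40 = -18752.52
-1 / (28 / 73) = -73 / 28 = -2.61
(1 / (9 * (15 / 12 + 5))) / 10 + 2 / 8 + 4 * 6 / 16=7883 / 4500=1.75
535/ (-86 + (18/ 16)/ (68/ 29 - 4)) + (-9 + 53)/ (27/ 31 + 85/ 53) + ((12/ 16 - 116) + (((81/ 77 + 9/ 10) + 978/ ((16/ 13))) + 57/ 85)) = 23404992598131/ 33743977960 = 693.61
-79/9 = -8.78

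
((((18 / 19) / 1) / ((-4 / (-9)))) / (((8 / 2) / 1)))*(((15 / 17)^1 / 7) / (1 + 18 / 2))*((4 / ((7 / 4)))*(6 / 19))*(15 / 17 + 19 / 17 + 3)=7290 / 300713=0.02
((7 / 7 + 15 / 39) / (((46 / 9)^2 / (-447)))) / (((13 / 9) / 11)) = -32260437 / 178802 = -180.43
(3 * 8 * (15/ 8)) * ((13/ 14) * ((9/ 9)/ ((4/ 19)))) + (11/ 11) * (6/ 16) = 1392/ 7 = 198.86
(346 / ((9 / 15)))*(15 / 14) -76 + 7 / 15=56944 / 105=542.32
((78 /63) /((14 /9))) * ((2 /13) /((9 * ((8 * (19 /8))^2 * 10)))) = 1 /265335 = 0.00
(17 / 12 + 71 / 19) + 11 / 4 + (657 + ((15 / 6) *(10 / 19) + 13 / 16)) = 608333 / 912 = 667.03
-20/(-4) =5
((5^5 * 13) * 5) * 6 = 1218750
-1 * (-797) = 797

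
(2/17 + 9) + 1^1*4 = 223/17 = 13.12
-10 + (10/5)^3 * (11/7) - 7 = -31/7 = -4.43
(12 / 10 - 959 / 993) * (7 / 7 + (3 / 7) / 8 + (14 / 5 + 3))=2231797 / 1390200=1.61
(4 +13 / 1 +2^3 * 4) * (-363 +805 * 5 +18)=180320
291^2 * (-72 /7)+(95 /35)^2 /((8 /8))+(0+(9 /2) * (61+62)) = -85303483 /98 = -870443.70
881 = 881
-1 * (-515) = 515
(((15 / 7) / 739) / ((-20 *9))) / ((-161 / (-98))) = -1 / 101982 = -0.00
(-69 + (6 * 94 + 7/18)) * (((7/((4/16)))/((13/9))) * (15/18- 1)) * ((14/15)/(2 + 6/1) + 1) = -4182073/2340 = -1787.21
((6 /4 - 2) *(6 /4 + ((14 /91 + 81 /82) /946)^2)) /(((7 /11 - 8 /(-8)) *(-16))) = 1525416230233 /53250842151936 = 0.03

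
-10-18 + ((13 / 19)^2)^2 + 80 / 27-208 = -819208585 / 3518667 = -232.82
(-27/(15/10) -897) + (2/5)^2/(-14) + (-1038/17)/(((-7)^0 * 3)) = -935.36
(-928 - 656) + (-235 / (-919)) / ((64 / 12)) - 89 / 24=-70034875 / 44112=-1587.66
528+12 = 540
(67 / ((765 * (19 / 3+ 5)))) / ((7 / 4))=134 / 30345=0.00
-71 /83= -0.86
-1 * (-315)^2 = -99225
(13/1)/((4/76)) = 247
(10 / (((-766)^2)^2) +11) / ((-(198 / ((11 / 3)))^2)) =-631184773151 / 167321345318496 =-0.00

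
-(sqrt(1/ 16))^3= -1/ 64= -0.02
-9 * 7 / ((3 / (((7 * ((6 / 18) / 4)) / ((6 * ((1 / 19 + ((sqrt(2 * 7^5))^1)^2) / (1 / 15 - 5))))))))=34447 / 114960060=0.00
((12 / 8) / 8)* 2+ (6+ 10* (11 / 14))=797 / 56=14.23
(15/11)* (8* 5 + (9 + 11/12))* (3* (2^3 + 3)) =8985/4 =2246.25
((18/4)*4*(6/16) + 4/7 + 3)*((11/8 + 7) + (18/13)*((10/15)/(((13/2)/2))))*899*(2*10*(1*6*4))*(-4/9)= -60832147540/3549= -17140644.56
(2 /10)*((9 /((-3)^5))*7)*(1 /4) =-7 /540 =-0.01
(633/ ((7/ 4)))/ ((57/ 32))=27008/ 133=203.07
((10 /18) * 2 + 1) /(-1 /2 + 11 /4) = 76 /81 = 0.94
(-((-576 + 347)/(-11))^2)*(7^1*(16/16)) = -367087/121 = -3033.78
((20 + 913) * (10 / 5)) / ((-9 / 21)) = -4354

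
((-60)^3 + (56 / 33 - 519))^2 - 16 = 51052039577617 / 1089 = 46879742495.52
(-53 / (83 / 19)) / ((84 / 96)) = -8056 / 581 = -13.87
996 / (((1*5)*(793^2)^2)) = 996 / 1977255324005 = 0.00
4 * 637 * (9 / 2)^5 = 37614213 / 8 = 4701776.62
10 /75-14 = -208 /15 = -13.87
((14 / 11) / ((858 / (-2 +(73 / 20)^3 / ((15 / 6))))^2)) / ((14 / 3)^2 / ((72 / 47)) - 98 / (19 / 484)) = -20830000135419 / 98204858351600000000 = -0.00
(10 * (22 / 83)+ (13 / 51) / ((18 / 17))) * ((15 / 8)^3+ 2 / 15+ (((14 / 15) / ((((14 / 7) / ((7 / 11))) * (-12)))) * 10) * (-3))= 8175301781 / 378639360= 21.59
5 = 5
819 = 819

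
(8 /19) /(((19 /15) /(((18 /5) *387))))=167184 /361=463.11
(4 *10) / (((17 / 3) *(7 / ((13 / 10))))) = 156 / 119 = 1.31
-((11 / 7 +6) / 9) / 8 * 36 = -53 / 14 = -3.79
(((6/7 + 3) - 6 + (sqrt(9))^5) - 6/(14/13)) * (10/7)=16470/49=336.12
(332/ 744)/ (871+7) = 83/ 163308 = 0.00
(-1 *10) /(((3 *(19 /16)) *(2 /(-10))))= 800 /57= 14.04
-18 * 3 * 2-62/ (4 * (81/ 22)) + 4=-8765/ 81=-108.21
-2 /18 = -1 /9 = -0.11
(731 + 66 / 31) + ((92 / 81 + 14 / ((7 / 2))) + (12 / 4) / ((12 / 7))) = 7432709 / 10044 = 740.01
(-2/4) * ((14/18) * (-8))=28/9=3.11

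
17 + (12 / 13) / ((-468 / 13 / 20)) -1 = 604 / 39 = 15.49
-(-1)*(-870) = -870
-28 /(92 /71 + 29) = -1988 /2151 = -0.92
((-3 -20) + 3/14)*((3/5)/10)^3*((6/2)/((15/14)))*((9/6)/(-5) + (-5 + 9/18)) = 25839/390625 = 0.07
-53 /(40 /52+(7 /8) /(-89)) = -490568 /7029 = -69.79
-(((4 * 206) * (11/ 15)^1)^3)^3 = -10741322105697920643746640.00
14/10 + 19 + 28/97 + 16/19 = 198406/9215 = 21.53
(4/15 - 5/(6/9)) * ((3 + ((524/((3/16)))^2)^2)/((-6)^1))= 1072172866692238843/14580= 73537233655160.41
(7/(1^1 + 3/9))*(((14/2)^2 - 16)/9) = 77/4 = 19.25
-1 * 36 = -36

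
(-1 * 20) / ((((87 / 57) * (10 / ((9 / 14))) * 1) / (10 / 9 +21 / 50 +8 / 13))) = -8227 / 4550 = -1.81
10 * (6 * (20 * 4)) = 4800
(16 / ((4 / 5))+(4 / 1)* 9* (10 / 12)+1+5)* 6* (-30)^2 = 302400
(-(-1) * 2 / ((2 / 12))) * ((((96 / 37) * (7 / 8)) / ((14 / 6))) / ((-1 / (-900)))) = 388800 / 37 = 10508.11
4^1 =4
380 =380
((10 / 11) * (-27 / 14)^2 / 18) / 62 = 405 / 133672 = 0.00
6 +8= 14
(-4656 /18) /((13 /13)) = -776 /3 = -258.67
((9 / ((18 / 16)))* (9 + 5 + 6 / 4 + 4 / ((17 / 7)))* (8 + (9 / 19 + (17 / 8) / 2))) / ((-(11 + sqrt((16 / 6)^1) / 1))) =-55773861 / 458660 + 1690117* sqrt(6) / 229330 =-103.55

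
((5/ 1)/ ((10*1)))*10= 5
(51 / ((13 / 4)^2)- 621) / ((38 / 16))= -833064 / 3211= -259.44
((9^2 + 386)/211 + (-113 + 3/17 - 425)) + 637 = 363685/3587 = 101.39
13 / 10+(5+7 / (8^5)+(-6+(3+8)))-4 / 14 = 12632309 / 1146880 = 11.01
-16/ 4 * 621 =-2484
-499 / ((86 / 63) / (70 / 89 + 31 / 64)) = -227572443 / 489856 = -464.57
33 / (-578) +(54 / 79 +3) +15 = 850521 / 45662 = 18.63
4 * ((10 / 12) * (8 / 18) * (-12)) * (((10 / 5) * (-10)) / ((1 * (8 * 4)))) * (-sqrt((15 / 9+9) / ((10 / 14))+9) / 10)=-2 * sqrt(5385) / 27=-5.44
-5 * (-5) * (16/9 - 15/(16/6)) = -6925/72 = -96.18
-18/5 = -3.60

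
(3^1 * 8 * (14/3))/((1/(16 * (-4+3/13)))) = -87808/13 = -6754.46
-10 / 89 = -0.11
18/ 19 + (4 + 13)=341/ 19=17.95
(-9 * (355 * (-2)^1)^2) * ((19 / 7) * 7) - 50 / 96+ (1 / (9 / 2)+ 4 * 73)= -12412916395 / 144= -86200808.30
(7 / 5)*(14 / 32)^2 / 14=49 / 2560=0.02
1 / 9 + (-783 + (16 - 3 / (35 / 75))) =-48719 / 63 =-773.32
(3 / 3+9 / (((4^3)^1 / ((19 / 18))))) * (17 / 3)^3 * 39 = 8149.95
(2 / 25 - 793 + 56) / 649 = -18423 / 16225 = -1.14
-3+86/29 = -1/29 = -0.03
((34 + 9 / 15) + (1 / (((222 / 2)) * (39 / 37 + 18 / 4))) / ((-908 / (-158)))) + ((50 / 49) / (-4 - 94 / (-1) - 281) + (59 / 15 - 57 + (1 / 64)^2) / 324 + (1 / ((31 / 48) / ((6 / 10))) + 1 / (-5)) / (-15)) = 30877483656795659993 / 898056761488588800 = 34.38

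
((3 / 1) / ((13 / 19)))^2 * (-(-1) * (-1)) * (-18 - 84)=331398 / 169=1960.93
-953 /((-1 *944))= 953 /944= 1.01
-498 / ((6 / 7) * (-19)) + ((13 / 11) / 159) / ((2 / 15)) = 678681 / 22154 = 30.63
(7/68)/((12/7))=49/816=0.06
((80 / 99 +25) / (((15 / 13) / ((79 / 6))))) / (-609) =-74971 / 155034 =-0.48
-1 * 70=-70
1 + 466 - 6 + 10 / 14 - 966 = -3530 / 7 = -504.29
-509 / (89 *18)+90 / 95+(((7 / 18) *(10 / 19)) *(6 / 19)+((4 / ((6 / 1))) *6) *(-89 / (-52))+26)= 252163189 / 7518186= 33.54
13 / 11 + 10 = 123 / 11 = 11.18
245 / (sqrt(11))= 245* sqrt(11) / 11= 73.87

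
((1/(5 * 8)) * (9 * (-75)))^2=18225/64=284.77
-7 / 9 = -0.78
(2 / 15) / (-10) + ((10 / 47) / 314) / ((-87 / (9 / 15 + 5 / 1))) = -0.01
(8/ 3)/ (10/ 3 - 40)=-4/ 55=-0.07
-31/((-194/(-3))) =-93/194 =-0.48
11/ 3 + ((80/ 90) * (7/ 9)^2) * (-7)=-71/ 729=-0.10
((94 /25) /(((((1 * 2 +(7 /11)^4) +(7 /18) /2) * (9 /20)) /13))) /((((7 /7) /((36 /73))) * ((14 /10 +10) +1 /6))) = 61832339712 /31488332825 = 1.96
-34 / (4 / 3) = -51 / 2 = -25.50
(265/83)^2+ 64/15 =1494271/103335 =14.46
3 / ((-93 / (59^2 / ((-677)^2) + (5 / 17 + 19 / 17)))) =-11059073 / 241539383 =-0.05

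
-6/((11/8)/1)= -4.36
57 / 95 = 3 / 5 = 0.60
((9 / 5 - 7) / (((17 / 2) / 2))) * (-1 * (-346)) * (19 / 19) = -35984 / 85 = -423.34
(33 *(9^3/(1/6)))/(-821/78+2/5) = -5117580/359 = -14255.10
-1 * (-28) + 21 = 49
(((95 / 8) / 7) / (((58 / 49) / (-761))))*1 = -506065 / 464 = -1090.66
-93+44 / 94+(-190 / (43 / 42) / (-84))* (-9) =-112.42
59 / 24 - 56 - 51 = -2509 / 24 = -104.54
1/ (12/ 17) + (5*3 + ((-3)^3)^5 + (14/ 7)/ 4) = -172186681/ 12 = -14348890.08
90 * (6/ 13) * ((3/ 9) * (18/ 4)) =810/ 13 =62.31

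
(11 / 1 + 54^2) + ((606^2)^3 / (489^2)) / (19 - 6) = 15932163486.34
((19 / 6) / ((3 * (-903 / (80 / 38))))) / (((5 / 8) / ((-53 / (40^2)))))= 53 / 406350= 0.00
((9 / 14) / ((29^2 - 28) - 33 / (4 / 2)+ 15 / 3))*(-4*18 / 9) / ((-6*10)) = 0.00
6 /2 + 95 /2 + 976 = 2053 /2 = 1026.50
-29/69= -0.42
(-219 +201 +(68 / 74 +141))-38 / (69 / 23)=12349 / 111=111.25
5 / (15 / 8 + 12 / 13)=1.79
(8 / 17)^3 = 0.10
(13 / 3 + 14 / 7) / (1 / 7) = 133 / 3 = 44.33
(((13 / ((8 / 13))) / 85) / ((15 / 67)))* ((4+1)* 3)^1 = 11323 / 680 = 16.65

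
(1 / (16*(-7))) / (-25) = 1 / 2800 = 0.00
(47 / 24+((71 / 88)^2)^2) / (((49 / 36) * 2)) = 1285668201 / 1469253632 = 0.88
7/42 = 0.17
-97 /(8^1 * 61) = -97 /488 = -0.20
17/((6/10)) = 85/3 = 28.33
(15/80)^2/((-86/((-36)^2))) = -729/1376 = -0.53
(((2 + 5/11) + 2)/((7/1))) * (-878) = -6146/11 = -558.73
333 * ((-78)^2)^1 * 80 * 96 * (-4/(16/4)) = -15559464960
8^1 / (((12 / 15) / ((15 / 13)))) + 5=215 / 13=16.54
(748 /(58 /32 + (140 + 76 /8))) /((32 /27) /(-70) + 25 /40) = 10053120 /1236593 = 8.13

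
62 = 62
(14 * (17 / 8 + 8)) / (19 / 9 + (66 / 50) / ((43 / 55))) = 1097145 / 29408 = 37.31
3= 3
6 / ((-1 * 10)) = -3 / 5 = -0.60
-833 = -833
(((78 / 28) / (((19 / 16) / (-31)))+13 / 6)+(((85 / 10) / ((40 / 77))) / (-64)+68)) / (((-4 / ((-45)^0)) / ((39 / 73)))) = 74647703 / 198840320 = 0.38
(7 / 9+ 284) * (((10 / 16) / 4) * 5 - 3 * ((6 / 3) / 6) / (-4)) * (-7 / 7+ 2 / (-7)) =-84579 / 224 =-377.58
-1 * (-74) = 74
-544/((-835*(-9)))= -544/7515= -0.07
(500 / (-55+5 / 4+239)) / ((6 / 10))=10000 / 2223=4.50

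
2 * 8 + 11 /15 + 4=311 /15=20.73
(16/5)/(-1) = -16/5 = -3.20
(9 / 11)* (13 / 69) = 39 / 253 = 0.15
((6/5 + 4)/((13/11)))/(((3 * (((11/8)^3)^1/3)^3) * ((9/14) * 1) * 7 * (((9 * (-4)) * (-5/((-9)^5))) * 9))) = -97844723712/5358972025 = -18.26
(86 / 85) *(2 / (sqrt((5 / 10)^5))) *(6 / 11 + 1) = 688 *sqrt(2) / 55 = 17.69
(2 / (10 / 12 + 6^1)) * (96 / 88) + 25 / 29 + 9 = 133162 / 13079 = 10.18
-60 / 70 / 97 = -6 / 679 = -0.01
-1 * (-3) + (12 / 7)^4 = 27939 / 2401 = 11.64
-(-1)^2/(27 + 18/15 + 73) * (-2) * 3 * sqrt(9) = 45/253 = 0.18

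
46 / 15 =3.07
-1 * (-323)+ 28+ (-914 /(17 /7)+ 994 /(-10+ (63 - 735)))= -155420 /5797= -26.81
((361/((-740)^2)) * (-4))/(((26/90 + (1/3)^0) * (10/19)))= -61731/15880400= -0.00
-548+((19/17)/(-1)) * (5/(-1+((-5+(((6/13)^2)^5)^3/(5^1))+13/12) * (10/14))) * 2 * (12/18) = -7758236780108331323026894979507310950444/14208236375468552440520700815242070423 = -546.04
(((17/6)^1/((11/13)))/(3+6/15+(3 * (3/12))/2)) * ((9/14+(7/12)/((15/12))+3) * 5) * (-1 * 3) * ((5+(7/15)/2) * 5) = -149717555/104643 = -1430.75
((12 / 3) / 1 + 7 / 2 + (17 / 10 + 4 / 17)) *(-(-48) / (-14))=-19248 / 595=-32.35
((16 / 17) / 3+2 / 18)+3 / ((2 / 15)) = 7015 / 306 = 22.92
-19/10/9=-0.21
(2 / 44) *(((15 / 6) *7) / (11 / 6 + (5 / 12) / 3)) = 315 / 781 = 0.40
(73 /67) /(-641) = -73 /42947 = -0.00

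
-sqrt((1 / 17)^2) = -1 / 17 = -0.06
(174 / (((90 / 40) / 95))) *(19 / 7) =418760 / 21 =19940.95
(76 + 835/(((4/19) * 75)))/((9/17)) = 131461/540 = 243.45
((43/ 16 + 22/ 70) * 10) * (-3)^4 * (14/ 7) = 136161/ 28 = 4862.89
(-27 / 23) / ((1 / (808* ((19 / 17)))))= -414504 / 391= -1060.11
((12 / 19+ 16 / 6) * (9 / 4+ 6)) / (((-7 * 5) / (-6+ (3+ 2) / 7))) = 19129 / 4655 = 4.11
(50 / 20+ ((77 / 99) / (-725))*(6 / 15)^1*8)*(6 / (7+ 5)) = 162901 / 130500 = 1.25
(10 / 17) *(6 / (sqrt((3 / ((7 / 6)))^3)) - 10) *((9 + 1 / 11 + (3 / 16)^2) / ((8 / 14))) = -4497325 / 47872 + 6296255 *sqrt(14) / 1723392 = -80.27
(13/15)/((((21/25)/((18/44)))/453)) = 29445/154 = 191.20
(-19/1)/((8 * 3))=-19/24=-0.79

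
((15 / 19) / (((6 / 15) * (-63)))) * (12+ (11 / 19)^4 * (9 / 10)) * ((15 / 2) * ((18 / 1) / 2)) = -3548315025 / 138661544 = -25.59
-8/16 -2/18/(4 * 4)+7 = 935/144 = 6.49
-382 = -382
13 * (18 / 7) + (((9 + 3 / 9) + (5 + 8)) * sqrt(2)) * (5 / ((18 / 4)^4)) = 5360 * sqrt(2) / 19683 + 234 / 7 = 33.81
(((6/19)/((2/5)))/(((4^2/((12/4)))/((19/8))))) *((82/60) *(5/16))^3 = 344605/12582912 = 0.03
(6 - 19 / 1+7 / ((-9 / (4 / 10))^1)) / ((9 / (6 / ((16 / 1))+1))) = -2.03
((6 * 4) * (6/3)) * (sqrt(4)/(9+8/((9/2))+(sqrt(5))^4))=432/161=2.68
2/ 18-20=-179/ 9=-19.89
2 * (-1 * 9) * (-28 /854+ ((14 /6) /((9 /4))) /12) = -0.97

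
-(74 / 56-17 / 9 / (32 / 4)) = -547 / 504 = -1.09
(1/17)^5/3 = 1/4259571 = 0.00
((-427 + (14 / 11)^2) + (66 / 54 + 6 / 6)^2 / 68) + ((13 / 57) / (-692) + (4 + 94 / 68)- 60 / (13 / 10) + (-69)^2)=122314375179335 / 28478844108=4294.92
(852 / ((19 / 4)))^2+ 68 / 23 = 267157220 / 8303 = 32175.99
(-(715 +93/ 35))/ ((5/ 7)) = -25118/ 25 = -1004.72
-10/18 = -5/9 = -0.56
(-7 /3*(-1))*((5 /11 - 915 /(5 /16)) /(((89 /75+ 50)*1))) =-5635525 /42229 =-133.45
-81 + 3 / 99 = -2672 / 33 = -80.97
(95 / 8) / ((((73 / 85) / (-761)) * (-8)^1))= 6145075 / 4672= 1315.30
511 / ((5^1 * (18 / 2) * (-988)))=-511 / 44460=-0.01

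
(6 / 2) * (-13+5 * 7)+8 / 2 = 70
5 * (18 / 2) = 45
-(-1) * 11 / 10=11 / 10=1.10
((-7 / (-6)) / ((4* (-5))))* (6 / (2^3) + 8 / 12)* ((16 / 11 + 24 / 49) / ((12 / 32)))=-4454 / 10395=-0.43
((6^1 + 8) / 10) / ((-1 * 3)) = -7 / 15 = -0.47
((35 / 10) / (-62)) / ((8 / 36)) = -0.25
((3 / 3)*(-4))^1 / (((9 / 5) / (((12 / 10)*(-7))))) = 56 / 3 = 18.67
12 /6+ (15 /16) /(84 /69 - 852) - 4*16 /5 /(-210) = 338580091 /164371200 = 2.06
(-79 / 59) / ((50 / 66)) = -2607 / 1475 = -1.77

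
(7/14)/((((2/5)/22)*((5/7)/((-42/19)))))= -1617/19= -85.11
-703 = -703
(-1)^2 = 1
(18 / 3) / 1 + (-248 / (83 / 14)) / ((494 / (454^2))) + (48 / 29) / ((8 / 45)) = -17438.34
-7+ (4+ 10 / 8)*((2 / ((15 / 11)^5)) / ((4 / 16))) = 482839 / 253125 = 1.91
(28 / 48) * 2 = 7 / 6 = 1.17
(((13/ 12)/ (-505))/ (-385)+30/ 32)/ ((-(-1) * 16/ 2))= 8749177/ 74659200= 0.12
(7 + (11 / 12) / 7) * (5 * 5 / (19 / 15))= 74875 / 532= 140.74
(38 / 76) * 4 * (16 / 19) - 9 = -139 / 19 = -7.32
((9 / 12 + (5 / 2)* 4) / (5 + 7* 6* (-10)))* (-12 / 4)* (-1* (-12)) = 387 / 415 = 0.93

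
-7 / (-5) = 7 / 5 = 1.40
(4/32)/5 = 1/40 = 0.02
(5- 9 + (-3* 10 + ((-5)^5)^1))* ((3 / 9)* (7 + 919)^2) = -902922228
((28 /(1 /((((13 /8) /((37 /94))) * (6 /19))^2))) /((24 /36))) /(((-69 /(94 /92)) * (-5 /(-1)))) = -1105403481 /5228731220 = -0.21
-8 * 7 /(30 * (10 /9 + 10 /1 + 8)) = -21 /215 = -0.10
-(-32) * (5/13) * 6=960/13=73.85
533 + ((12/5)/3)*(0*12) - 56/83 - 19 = 513.33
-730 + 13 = -717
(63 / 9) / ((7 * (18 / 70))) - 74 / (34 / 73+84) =83596 / 27747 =3.01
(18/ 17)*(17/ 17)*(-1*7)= -126/ 17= -7.41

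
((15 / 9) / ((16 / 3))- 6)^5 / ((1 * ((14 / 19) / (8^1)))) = -16938015367 / 262144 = -64613.40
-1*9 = -9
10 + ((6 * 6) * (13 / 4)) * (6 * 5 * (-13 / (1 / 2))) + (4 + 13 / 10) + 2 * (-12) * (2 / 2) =-91268.70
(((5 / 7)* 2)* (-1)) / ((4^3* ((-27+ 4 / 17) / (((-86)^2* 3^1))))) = 94299 / 5096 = 18.50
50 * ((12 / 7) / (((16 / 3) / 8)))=900 / 7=128.57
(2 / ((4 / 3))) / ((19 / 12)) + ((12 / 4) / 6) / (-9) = 305 / 342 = 0.89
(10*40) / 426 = 200 / 213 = 0.94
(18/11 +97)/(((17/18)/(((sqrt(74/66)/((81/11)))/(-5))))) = -434*sqrt(1221)/5049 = -3.00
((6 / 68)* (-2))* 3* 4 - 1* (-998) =16930 / 17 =995.88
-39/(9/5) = -65/3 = -21.67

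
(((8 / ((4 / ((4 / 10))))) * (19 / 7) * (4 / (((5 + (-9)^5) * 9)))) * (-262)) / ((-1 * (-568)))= 2489 / 330129765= 0.00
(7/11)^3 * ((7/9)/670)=2401/8025930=0.00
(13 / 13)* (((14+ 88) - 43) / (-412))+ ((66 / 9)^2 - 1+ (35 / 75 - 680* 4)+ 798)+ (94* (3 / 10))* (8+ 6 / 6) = -29943931 / 18540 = -1615.10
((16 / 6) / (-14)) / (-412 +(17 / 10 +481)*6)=-20 / 260841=-0.00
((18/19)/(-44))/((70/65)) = -0.02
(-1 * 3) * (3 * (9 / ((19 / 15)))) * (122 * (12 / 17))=-1778760 / 323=-5507.00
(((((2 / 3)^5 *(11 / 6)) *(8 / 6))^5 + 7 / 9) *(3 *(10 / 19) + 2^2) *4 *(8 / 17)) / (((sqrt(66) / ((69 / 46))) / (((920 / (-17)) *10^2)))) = -3049360772128649600960000 *sqrt(66) / 3021955355524681302507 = -8197.71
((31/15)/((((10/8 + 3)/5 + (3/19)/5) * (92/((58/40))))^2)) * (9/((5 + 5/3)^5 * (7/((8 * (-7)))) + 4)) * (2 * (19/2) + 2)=-20583236997/270732631448000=-0.00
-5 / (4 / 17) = -85 / 4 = -21.25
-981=-981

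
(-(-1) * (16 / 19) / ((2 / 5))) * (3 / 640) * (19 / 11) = 3 / 176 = 0.02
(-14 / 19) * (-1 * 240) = 3360 / 19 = 176.84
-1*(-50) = 50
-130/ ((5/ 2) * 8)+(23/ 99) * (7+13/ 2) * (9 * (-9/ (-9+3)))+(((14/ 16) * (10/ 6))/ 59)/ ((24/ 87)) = 4477229/ 124608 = 35.93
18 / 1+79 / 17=385 / 17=22.65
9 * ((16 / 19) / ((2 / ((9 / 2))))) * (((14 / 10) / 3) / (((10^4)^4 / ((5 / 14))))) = 27 / 95000000000000000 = 0.00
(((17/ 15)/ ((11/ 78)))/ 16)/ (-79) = -221/ 34760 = -0.01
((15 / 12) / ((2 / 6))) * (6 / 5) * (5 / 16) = 45 / 32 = 1.41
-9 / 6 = -3 / 2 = -1.50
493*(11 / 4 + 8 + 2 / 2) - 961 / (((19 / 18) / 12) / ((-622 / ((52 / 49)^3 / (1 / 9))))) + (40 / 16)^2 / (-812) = 86439713067105 / 135581264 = 637549.10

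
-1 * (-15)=15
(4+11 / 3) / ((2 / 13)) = 299 / 6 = 49.83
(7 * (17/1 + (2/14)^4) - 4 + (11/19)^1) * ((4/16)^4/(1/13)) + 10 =26475731/1668352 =15.87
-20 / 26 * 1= -10 / 13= -0.77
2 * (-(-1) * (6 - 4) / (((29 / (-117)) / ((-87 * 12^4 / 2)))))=14556672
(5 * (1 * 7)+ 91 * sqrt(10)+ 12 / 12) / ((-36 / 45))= -455 * sqrt(10) / 4 - 45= -404.71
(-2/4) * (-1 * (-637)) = -318.50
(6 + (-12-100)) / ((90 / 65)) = -689 / 9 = -76.56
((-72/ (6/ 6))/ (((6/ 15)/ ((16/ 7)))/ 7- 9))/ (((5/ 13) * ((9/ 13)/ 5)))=54080/ 359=150.64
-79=-79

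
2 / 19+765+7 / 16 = 232725 / 304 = 765.54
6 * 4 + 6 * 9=78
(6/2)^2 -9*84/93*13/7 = -189/31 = -6.10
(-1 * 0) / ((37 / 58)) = 0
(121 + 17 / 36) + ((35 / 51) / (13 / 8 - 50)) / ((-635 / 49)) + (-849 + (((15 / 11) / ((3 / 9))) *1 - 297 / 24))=-162305664421 / 220580712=-735.81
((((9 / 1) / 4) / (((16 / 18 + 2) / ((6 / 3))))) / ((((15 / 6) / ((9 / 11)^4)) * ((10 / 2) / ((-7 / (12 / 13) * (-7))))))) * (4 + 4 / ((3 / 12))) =8680203 / 146410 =59.29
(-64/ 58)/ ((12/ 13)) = -104/ 87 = -1.20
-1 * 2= -2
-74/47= -1.57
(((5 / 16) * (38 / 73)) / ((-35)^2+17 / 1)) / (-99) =-95 / 71807472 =-0.00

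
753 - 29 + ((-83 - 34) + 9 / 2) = 1223 / 2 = 611.50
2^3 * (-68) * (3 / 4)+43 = -365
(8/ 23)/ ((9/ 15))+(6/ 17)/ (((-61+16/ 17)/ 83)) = 6478/ 70449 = 0.09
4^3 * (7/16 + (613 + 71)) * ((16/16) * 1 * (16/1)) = 700864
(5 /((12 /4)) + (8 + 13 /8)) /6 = 271 /144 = 1.88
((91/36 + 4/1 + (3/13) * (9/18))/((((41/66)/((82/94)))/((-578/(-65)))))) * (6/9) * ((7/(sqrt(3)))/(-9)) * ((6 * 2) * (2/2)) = -298.00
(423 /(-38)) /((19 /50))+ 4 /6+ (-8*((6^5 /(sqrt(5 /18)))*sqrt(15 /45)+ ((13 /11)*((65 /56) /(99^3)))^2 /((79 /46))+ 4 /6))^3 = -385302533993567906799355797138380030858644904528*sqrt(30) /6668864583126551938621130726232225-736054573360882974923590159465682521956040038870034907832406845302851 /9906410218388353965368360096761278728591784633009358153920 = -316528303916192.02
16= 16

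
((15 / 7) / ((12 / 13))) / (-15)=-13 / 84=-0.15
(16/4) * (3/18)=2/3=0.67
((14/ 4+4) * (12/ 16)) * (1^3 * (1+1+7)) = 405/ 8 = 50.62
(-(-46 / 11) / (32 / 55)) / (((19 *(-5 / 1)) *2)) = -23 / 608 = -0.04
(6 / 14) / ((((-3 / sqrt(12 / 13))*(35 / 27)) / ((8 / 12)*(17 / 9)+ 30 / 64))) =-1493*sqrt(39) / 50960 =-0.18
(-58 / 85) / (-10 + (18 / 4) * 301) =-116 / 228565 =-0.00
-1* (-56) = 56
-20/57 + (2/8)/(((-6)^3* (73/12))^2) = -46042541/131221296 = -0.35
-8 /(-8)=1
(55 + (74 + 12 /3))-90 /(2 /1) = 88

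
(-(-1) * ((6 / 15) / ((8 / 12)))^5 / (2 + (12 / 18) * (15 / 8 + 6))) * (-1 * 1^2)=-972 / 90625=-0.01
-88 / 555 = -0.16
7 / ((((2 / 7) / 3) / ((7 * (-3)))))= -3087 / 2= -1543.50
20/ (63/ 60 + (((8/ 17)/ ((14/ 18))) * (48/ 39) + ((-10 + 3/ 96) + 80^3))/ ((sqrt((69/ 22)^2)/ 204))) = 418600/ 697003784679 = 0.00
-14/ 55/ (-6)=7/ 165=0.04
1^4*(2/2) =1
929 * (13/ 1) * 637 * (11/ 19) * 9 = 761611851/ 19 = 40084834.26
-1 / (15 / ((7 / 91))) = -1 / 195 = -0.01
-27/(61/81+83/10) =-2.98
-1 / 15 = -0.07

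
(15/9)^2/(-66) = -25/594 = -0.04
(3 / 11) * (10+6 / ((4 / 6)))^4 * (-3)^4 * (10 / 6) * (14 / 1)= 738920070 / 11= 67174551.82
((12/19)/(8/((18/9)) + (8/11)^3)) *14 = 55902/27721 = 2.02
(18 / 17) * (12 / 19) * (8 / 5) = 1728 / 1615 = 1.07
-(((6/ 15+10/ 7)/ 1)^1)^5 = -1073741824/ 52521875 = -20.44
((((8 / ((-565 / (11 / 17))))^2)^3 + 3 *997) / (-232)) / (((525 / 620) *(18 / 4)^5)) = -1164882992963735121148087294864 / 141183537486023221459886340703125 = -0.01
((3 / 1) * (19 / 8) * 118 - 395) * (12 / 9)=1783 / 3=594.33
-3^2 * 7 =-63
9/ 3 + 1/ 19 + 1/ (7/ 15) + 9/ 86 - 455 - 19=-5360989/ 11438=-468.70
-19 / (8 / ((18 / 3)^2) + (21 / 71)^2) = -862011 / 14051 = -61.35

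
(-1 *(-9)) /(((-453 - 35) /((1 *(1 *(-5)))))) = 45 /488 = 0.09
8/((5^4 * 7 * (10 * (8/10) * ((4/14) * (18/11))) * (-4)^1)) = -11/90000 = -0.00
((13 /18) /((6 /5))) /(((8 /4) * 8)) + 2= 3521 /1728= 2.04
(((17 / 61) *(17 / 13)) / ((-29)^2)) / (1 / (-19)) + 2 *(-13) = -17345229 / 666913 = -26.01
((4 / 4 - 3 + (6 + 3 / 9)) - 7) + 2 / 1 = -2 / 3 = -0.67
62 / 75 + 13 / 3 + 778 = 19579 / 25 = 783.16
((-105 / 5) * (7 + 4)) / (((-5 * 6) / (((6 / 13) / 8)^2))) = 693 / 27040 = 0.03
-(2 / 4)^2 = -1 / 4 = -0.25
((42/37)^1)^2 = 1764/1369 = 1.29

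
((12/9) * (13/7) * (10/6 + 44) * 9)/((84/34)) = 60554/147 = 411.93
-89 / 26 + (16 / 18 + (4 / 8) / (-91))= -160 / 63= -2.54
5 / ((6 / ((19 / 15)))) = 19 / 18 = 1.06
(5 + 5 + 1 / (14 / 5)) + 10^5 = 1400145 / 14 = 100010.36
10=10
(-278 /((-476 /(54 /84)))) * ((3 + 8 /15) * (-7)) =-9.29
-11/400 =-0.03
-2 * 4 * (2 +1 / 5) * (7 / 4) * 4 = -616 / 5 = -123.20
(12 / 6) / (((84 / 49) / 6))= 7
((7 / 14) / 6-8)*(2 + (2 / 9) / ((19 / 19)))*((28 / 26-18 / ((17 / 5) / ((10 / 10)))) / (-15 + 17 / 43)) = -4759025 / 936819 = -5.08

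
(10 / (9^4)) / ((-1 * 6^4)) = -5 / 4251528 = -0.00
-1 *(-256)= 256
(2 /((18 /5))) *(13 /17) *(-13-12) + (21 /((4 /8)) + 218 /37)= 210991 /5661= 37.27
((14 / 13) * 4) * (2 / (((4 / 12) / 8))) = 2688 / 13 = 206.77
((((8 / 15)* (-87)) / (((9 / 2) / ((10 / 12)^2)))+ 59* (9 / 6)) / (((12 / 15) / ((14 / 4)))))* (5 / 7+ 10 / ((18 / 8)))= 1835.79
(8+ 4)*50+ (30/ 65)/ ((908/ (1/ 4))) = 14164803/ 23608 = 600.00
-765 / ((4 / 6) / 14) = -16065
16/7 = 2.29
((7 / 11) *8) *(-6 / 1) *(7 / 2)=-1176 / 11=-106.91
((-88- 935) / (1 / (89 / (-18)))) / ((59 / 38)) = 576631 / 177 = 3257.80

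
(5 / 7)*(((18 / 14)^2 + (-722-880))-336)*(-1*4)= 1897620 / 343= 5532.42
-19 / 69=-0.28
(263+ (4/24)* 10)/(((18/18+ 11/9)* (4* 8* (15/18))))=3573/800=4.47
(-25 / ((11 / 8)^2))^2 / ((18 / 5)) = 6400000 / 131769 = 48.57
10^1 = 10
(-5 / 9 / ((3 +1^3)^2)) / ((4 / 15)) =-25 / 192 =-0.13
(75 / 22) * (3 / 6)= 75 / 44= 1.70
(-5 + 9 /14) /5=-61 /70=-0.87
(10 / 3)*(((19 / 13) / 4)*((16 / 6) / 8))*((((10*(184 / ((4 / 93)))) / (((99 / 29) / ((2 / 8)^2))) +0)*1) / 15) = 1964315 / 92664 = 21.20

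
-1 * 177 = -177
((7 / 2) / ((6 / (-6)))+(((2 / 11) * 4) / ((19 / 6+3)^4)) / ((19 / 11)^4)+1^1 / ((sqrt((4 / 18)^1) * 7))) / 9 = -1709670150151 / 4396365642258+sqrt(2) / 42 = -0.36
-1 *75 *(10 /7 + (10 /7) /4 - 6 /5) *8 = -2460 /7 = -351.43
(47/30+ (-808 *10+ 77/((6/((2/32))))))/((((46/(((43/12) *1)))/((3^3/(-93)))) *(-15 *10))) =-1792713/1472000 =-1.22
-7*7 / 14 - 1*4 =-15 / 2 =-7.50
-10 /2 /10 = -1 /2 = -0.50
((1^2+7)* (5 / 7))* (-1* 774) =-4422.86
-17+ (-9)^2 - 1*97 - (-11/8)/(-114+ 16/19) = -567809/17200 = -33.01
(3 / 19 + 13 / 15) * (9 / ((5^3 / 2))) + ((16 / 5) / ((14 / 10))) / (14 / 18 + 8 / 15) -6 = -20152674 / 4904375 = -4.11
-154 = -154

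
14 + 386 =400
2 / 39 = 0.05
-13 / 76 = -0.17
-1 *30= -30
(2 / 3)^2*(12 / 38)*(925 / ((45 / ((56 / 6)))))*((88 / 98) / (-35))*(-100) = 5209600 / 75411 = 69.08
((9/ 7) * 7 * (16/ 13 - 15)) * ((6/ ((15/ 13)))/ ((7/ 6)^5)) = -25054272/ 84035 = -298.14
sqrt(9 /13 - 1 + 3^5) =sqrt(41015) /13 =15.58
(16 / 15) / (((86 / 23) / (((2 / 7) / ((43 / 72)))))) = 8832 / 64715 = 0.14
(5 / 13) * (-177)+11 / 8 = -6937 / 104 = -66.70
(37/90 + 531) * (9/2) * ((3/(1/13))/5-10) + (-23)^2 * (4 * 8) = 1166703/100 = 11667.03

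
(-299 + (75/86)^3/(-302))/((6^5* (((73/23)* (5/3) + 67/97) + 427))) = -11648863603823/131169797567248896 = -0.00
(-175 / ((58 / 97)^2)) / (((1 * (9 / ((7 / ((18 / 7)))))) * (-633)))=80682175 / 344964744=0.23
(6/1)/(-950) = -3/475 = -0.01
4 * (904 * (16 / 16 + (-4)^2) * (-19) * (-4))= 4671872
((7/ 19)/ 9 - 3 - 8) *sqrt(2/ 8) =-937/ 171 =-5.48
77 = 77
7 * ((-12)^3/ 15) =-806.40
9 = 9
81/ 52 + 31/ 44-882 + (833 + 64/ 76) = -249397/ 5434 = -45.90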